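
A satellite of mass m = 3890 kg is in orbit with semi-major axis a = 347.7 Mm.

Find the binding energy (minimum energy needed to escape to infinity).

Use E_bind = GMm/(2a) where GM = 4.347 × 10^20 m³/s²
a = 347.7 Mm = 3.477 × 10^8 m
GM = 4.347 × 10^20 m³/s²
m = 3890 kg
GMm = 4.347 × 10^20 × 3890 = 1.69098 × 10^24 m³·kg/s²
2a = 6.954 × 10^8 m
E_bind = GMm/(2a) = 2.43167 × 10^15 J ≈ 2.432 PJ

Final answer: 2.432 PJ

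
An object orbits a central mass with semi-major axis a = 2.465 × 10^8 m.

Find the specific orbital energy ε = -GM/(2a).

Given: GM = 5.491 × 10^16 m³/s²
a = 2.465 × 10^8 m
GM = 5.491 × 10^16 m³/s²
2a = 4.93 × 10^8 m
ε = −GM/(2a) = -1.11379 × 10^8 J/kg ≈ -111.4 MJ/kg

Final answer: -111.4 MJ/kg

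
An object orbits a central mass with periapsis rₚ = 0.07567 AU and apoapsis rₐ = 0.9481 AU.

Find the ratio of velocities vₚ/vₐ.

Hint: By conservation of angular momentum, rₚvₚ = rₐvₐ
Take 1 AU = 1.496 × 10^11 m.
rₚ = 0.07567 AU = 1.13202 × 10^10 m
rₐ = 0.9481 AU = 1.41836 × 10^11 m
rₚvₚ = rₐvₐ  ⇒  vₚ/vₐ = rₐ/rₚ
vₚ/vₐ = (1.41836 × 10^11) / (1.13202 × 10^10) = 12.5294

Final answer: vₚ/vₐ = 12.53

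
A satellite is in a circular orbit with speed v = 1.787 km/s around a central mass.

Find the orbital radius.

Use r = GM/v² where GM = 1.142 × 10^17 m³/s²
v = 1.787 km/s = 1787 m/s
GM = 1.142 × 10^17 m³/s²
v² = 3.19337 × 10^6 m²/s²
r = GM/v² = (1.142 × 10^17) / (3.19337 × 10^6) = 3.57616 × 10^10 m ≈ 35.76 Gm

Final answer: 35.76 Gm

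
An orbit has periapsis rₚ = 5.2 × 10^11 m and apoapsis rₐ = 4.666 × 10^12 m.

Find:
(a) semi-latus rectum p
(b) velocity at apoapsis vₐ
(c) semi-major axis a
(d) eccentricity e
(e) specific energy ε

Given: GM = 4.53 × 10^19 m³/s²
rₚ = 5.2 × 10^11 m
rₐ = 4.666 × 10^12 m
GM = 4.53 × 10^19 m³/s²
a = (rₚ + rₐ)/2 = 2.593 × 10^12 m
e = (rₐ − rₚ)/(rₐ + rₚ) = (4.146 × 10^12) / (5.186 × 10^12) = 0.79946
(a) 1 − e² = 0.360864;  p = a(1 − e²) = 2.593 × 10^12 × 0.360864 = 9.35719 × 10^11 m ≈ 9.357 × 10^11 m
(b) vₐ² = GM (2/rₐ − 1/a) = 4.53 × 10^19 × (4.28633 × 10^-13 − 3.85654 × 10^-13) = 1.94695 × 10^6 m²/s²;  vₐ = 1395.33 m/s ≈ 1.395 km/s
(c) a = 2.593 × 10^12 m ≈ 2.593 × 10^12 m
(d) e = 0.79946 ≈ 0.7995
(e) 2a = 5.186 × 10^12 m;  ε = −GM/(2a) = -8.73506 × 10^6 J/kg ≈ -8.735 MJ/kg

Final answer:
(a) semi-latus rectum p = 9.357 × 10^11 m
(b) velocity at apoapsis vₐ = 1.395 km/s
(c) semi-major axis a = 2.593 × 10^12 m
(d) eccentricity e = 0.7995
(e) specific energy ε = -8.735 MJ/kg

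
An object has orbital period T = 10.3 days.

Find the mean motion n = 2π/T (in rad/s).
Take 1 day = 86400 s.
T = 10.3 days = 889920 s
n = 2π / 889920 s = 7.06039 × 10^-6 rad/s ≈ 7.06 × 10^-6 rad/s

Final answer: n = 7.06 × 10^-6 rad/s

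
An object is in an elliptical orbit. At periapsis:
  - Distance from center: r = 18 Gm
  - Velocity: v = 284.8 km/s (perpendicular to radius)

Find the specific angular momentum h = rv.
r = 18 Gm = 1.8 × 10^10 m
v = 284.8 km/s = 284800 m/s
h = rv = 1.8 × 10^10 × 284800 = 5.1264 × 10^15 m²/s ≈ 5.126 × 10^15 m²/s

Final answer: h = 5.126 × 10^15 m²/s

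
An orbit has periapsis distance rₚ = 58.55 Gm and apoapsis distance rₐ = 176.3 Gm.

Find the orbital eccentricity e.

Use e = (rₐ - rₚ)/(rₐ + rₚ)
rₚ = 58.55 Gm = 5.855 × 10^10 m
rₐ = 176.3 Gm = 1.763 × 10^11 m
rₐ − rₚ = 1.1775 × 10^11 m
rₐ + rₚ = 2.3485 × 10^11 m
e = (rₐ − rₚ)/(rₐ + rₚ) = 0.501384

Final answer: e = 0.5014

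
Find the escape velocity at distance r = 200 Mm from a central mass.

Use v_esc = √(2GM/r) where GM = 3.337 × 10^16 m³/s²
r = 200 Mm = 2 × 10^8 m
GM = 3.337 × 10^16 m³/s²
2GM/r = 2 × (3.337 × 10^16) / (2 × 10^8) = 3.337 × 10^8 m²/s²
v_esc = √(2GM/r) = 18267.5 m/s ≈ 18.27 km/s

Final answer: 18.27 km/s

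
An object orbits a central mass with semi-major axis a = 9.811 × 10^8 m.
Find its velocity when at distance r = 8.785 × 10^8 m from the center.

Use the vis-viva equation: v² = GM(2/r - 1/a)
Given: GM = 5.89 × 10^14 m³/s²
a = 9.811 × 10^8 m
r = 8.785 × 10^8 m
GM = 5.89 × 10^14 m³/s²
2/r − 1/a = 2.27661 × 10^-9 − 1.01926 × 10^-9 = 1.25734 × 10^-9 m⁻¹
v² = GM (2/r − 1/a) = 740575 m²/s²
v = 860.567 m/s ≈ 860.6 m/s

Final answer: 860.6 m/s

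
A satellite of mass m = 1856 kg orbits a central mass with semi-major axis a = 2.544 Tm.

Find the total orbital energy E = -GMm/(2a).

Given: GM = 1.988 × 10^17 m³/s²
a = 2.544 Tm = 2.544 × 10^12 m
GM = 1.988 × 10^17 m³/s²
2a = 5.088 × 10^12 m
GMm = 1.988 × 10^17 × 1856 = 3.68973 × 10^20 m³·kg/s²
E = −GMm/(2a) = -7.25182 × 10^7 J ≈ -72.52 MJ

Final answer: -72.52 MJ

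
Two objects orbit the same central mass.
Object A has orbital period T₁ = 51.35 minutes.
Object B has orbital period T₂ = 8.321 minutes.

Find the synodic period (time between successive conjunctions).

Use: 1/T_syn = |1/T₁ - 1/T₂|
T₁ = 51.35 minutes = 3081 s
T₂ = 8.321 minutes = 499.26 s
1/T₁ = 0.00032457 s⁻¹
1/T₂ = 0.00200296 s⁻¹
|1/T₁ − 1/T₂| = 0.00167839 s⁻¹
T_syn = 1 / |1/T₁ − 1/T₂| = 595.808 s ≈ 9.93 minutes

Final answer: T_syn = 9.93 minutes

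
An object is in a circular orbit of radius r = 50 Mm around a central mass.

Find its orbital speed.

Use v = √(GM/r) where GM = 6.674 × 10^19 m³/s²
r = 50 Mm = 5 × 10^7 m
GM = 6.674 × 10^19 m³/s²
GM/r = (6.674 × 10^19) / (5 × 10^7) = 1.3348 × 10^12 m²/s²
v = √(GM/r) = 1.15534 × 10^6 m/s ≈ 1155 km/s

Final answer: 1155 km/s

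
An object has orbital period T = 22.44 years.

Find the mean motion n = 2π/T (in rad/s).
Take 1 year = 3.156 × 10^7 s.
T = 22.44 years = 7.08206 × 10^8 s
n = 2π / (7.08206 × 10^8 s) = 8.87197 × 10^-9 rad/s ≈ 8.872 × 10^-9 rad/s

Final answer: n = 8.872 × 10^-9 rad/s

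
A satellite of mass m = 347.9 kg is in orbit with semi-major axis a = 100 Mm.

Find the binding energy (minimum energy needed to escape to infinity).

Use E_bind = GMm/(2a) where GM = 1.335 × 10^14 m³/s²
a = 100 Mm = 1 × 10^8 m
GM = 1.335 × 10^14 m³/s²
m = 347.9 kg
GMm = 1.335 × 10^14 × 347.9 = 4.64446 × 10^16 m³·kg/s²
2a = 2 × 10^8 m
E_bind = GMm/(2a) = 2.32223 × 10^8 J ≈ 232.2 MJ

Final answer: 232.2 MJ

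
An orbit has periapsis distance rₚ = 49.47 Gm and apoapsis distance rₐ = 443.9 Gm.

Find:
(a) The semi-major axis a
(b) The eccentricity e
rₚ = 49.47 Gm = 4.947 × 10^10 m
rₐ = 443.9 Gm = 4.439 × 10^11 m
(a) a = (rₚ + rₐ)/2 = 2.46685 × 10^11 m ≈ 246.7 Gm
(b) e = (rₐ − rₚ)/(rₐ + rₚ) = (3.9443 × 10^11) / (4.9337 × 10^11) = 0.799461

Final answer:
(a) a = 246.7 Gm
(b) e = 0.7995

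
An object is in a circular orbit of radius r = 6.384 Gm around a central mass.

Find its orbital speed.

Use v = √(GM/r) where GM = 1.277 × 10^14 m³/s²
r = 6.384 Gm = 6.384 × 10^9 m
GM = 1.277 × 10^14 m³/s²
GM/r = (1.277 × 10^14) / (6.384 × 10^9) = 20003.1 m²/s²
v = √(GM/r) = 141.432 m/s ≈ 141.4 m/s

Final answer: 141.4 m/s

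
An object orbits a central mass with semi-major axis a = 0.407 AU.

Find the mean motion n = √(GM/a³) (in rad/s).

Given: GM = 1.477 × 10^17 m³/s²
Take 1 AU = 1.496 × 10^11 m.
a = 0.407 AU = 6.08872 × 10^10 m
GM = 1.477 × 10^17 m³/s²
a³ = 2.25724 × 10^32 m³
GM/a³ = (1.477 × 10^17) / (2.25724 × 10^32) = 6.54339 × 10^-16 s⁻²
n = √(GM/a³) = 2.558 × 10^-8 rad/s ≈ 2.558 × 10^-8 rad/s

Final answer: n = 2.558 × 10^-8 rad/s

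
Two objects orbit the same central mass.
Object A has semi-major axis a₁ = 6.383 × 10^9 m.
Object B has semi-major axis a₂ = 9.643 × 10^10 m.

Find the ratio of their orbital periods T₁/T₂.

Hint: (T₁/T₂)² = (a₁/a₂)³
a₁ = 6.383 × 10^9 m
a₂ = 9.643 × 10^10 m
a₁/a₂ = 0.0661931
T₁/T₂ = (a₁/a₂)^(3/2) = (0.0661931)^1.5 = 0.0170302

Final answer: T₁/T₂ = 0.01703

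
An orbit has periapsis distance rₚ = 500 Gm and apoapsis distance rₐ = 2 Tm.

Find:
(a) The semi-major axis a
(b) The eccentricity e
rₚ = 500 Gm = 5 × 10^11 m
rₐ = 2 Tm = 2 × 10^12 m
(a) a = (rₚ + rₐ)/2 = 1.25 × 10^12 m ≈ 1.25 Tm
(b) e = (rₐ − rₚ)/(rₐ + rₚ) = (1.5 × 10^12) / (2.5 × 10^12) = 0.6

Final answer:
(a) a = 1.25 Tm
(b) e = 0.6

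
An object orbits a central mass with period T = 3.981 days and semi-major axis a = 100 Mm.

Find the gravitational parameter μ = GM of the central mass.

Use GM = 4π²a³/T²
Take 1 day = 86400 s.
T = 3.981 days = 343958 s
a = 100 Mm = 1 × 10^8 m
a³ = 1 × 10^24 m³
T² = 1.18307 × 10^11 s²
GM = 4π² × (1 × 10^24) / (1.18307 × 10^11) = 3.33694 × 10^14 m³/s²
GM ≈ 3.337 × 10^14 m³/s²

Final answer: GM = 3.337 × 10^14 m³/s²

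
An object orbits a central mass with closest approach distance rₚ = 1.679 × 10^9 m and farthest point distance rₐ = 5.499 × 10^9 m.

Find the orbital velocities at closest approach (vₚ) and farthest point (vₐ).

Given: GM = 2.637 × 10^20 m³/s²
rₚ = 1.679 × 10^9 m
rₐ = 5.499 × 10^9 m
GM = 2.637 × 10^20 m³/s²
a = (rₚ + rₐ)/2 = 3.589 × 10^9 m
Vis-viva: v² = GM (2/r − 1/a)
vₚ² = 2.637 × 10^20 × (1.19119 × 10^-9 − 2.78629 × 10^-10) = 2.40641 × 10^11 m²/s²
vₚ = 490552 m/s ≈ 490.6 km/s
vₐ² = 2.637 × 10^20 × (3.63702 × 10^-10 − 2.78629 × 10^-10) = 2.24338 × 10^10 m²/s²
vₐ = 149779 m/s ≈ 149.8 km/s

Final answer: vₚ = 490.6 km/s, vₐ = 149.8 km/s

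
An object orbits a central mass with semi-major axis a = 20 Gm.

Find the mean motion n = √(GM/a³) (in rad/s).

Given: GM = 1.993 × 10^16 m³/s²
a = 20 Gm = 2 × 10^10 m
GM = 1.993 × 10^16 m³/s²
a³ = 8 × 10^30 m³
GM/a³ = (1.993 × 10^16) / (8 × 10^30) = 2.49125 × 10^-15 s⁻²
n = √(GM/a³) = 4.99124 × 10^-8 rad/s ≈ 4.991 × 10^-8 rad/s

Final answer: n = 4.991 × 10^-8 rad/s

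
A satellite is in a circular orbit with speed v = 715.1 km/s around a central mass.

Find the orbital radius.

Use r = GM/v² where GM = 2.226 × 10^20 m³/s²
v = 715.1 km/s = 715100 m/s
GM = 2.226 × 10^20 m³/s²
v² = 5.11368 × 10^11 m²/s²
r = GM/v² = (2.226 × 10^20) / (5.11368 × 10^11) = 4.35303 × 10^8 m ≈ 435.3 Mm

Final answer: 435.3 Mm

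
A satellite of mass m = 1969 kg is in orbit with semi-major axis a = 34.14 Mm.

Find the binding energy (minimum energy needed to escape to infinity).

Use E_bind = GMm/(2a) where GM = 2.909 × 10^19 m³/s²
a = 34.14 Mm = 3.414 × 10^7 m
GM = 2.909 × 10^19 m³/s²
m = 1969 kg
GMm = 2.909 × 10^19 × 1969 = 5.72782 × 10^22 m³·kg/s²
2a = 6.828 × 10^7 m
E_bind = GMm/(2a) = 8.38872 × 10^14 J ≈ 838.9 TJ

Final answer: 838.9 TJ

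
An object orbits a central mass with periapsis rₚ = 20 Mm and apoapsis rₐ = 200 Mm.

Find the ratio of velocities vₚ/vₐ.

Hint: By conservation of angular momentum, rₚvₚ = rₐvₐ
rₚ = 20 Mm = 2 × 10^7 m
rₐ = 200 Mm = 2 × 10^8 m
rₚvₚ = rₐvₐ  ⇒  vₚ/vₐ = rₐ/rₚ
vₚ/vₐ = (2 × 10^8) / (2 × 10^7) = 10

Final answer: vₚ/vₐ = 10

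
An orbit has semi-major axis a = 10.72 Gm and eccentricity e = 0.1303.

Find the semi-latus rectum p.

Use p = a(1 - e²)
a = 10.72 Gm = 1.072 × 10^10 m
e = 0.1303,  e² = 0.0169781,  1 − e² = 0.983022
p = a(1 − e²) = 1.072 × 10^10 m × 0.983022 = 1.0538 × 10^10 m ≈ 10.54 Gm

Final answer: p = 10.54 Gm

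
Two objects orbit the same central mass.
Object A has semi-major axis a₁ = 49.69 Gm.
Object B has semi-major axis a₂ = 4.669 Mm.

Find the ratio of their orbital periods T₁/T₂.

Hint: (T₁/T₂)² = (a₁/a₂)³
a₁ = 49.69 Gm = 4.969 × 10^10 m
a₂ = 4.669 Mm = 4.669 × 10^6 m
a₁/a₂ = 10642.5
T₁/T₂ = (a₁/a₂)^(3/2) = (10642.5)^1.5 = 1.09791 × 10^6

Final answer: T₁/T₂ = 1.098 × 10^6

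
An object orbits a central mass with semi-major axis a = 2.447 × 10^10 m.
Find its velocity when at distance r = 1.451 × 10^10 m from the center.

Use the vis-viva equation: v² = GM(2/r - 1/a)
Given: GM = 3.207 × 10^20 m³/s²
a = 2.447 × 10^10 m
r = 1.451 × 10^10 m
GM = 3.207 × 10^20 m³/s²
2/r − 1/a = 1.37836 × 10^-10 − 4.08664 × 10^-11 = 9.69696 × 10^-11 m⁻¹
v² = GM (2/r − 1/a) = 3.10982 × 10^10 m²/s²
v = 176347 m/s ≈ 176.3 km/s

Final answer: 176.3 km/s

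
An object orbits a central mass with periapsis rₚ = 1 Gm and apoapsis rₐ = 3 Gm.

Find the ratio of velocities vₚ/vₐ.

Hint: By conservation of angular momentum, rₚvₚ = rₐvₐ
rₚ = 1 Gm = 1 × 10^9 m
rₐ = 3 Gm = 3 × 10^9 m
rₚvₚ = rₐvₐ  ⇒  vₚ/vₐ = rₐ/rₚ
vₚ/vₐ = (3 × 10^9) / (1 × 10^9) = 3

Final answer: vₚ/vₐ = 3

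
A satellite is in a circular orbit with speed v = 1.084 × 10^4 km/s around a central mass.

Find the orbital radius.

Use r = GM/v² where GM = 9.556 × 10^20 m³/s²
v = 1.084 × 10^4 km/s = 1.084 × 10^7 m/s
GM = 9.556 × 10^20 m³/s²
v² = 1.17506 × 10^14 m²/s²
r = GM/v² = (9.556 × 10^20) / (1.17506 × 10^14) = 8.13238 × 10^6 m ≈ 8.132 Mm

Final answer: 8.132 Mm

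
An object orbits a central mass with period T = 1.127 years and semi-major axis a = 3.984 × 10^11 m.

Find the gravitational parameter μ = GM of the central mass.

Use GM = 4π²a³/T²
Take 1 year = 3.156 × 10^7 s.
T = 1.127 years = 3.55681 × 10^7 s
a = 3.984 × 10^11 m
a³ = 6.32351 × 10^34 m³
T² = 1.26509 × 10^15 s²
GM = 4π² × (6.32351 × 10^34) / (1.26509 × 10^15) = 1.97331 × 10^21 m³/s²
GM ≈ 1.973 × 10^21 m³/s²

Final answer: GM = 1.973 × 10^21 m³/s²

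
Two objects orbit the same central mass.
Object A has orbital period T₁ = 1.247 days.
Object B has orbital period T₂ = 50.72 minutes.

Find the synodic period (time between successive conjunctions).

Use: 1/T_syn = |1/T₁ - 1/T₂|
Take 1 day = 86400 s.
T₁ = 1.247 days = 107741 s
T₂ = 50.72 minutes = 3043.2 s
1/T₁ = 9.28153 × 10^-6 s⁻¹
1/T₂ = 0.000328601 s⁻¹
|1/T₁ − 1/T₂| = 0.00031932 s⁻¹
T_syn = 1 / |1/T₁ − 1/T₂| = 3131.66 s ≈ 52.19 minutes

Final answer: T_syn = 52.19 minutes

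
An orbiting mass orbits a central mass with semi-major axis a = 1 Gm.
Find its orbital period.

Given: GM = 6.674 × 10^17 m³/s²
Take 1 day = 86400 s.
a = 1 Gm = 1 × 10^9 m
GM = 6.674 × 10^17 m³/s²
a³ = 1 × 10^27 m³
T = 2π √(a³/GM) = 2π √((1 × 10^27) / (6.674 × 10^17)) = 2π × 38708.5 s
T = 243213 s ≈ 2.815 days

Final answer: 2.815 days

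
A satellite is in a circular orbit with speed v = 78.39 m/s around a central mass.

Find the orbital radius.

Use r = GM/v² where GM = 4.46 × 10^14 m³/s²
v = 78.39 m/s
GM = 4.46 × 10^14 m³/s²
v² = 6144.99 m²/s²
r = GM/v² = (4.46 × 10^14) / 6144.99 = 7.25794 × 10^10 m ≈ 72.58 Gm

Final answer: 72.58 Gm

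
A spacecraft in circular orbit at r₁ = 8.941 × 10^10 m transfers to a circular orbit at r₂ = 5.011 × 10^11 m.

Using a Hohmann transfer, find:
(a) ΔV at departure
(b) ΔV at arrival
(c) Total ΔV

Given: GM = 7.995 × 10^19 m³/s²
r₁ = 8.941 × 10^10 m
r₂ = 5.011 × 10^11 m
GM = 7.995 × 10^19 m³/s²
Transfer ellipse: a_t = (r₁ + r₂)/2 = 2.95255 × 10^11 m
Circular speed at r₁: v₁ = √(GM/r₁) = 29903.1 m/s
Transfer speed at r₁ (periapsis): v₁ₜ = √(GM(2/r₁ − 1/a_t)) = 38956.5 m/s
(a) ΔV₁ = v₁ₜ − v₁ = 9053.39 m/s ≈ 9.053 km/s
Circular speed at r₂: v₂ = √(GM/r₂) = 12631.3 m/s
Transfer speed at r₂ (apoapsis): v₂ₜ = √(GM(2/r₂ − 1/a_t)) = 6950.91 m/s
(b) ΔV₂ = v₂ − v₂ₜ = 5680.36 m/s ≈ 5.68 km/s
(c) ΔV_total = ΔV₁ + ΔV₂ = 14733.8 m/s ≈ 14.73 km/s

Final answer:
(a) ΔV₁ = 9.053 km/s
(b) ΔV₂ = 5.68 km/s
(c) ΔV_total = 14.73 km/s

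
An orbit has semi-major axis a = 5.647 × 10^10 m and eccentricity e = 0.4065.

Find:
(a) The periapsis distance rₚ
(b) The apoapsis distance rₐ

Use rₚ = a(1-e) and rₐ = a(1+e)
a = 5.647 × 10^10 m
e = 0.4065:  1 − e = 0.5935,  1 + e = 1.4065
(a) rₚ = a(1 − e) = 5.647 × 10^10 m × 0.5935 = 3.35149 × 10^10 m ≈ 3.351 × 10^10 m
(b) rₐ = a(1 + e) = 5.647 × 10^10 m × 1.4065 = 7.94251 × 10^10 m ≈ 7.943 × 10^10 m

Final answer:
(a) rₚ = 3.351 × 10^10 m
(b) rₐ = 7.943 × 10^10 m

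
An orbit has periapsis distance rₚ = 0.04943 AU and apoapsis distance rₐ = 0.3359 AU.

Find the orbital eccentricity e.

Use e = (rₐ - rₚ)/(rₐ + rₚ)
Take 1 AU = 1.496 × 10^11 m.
rₚ = 0.04943 AU = 7.39473 × 10^9 m
rₐ = 0.3359 AU = 5.02506 × 10^10 m
rₐ − rₚ = 4.28559 × 10^10 m
rₐ + rₚ = 5.76454 × 10^10 m
e = (rₐ − rₚ)/(rₐ + rₚ) = 0.743441

Final answer: e = 0.7434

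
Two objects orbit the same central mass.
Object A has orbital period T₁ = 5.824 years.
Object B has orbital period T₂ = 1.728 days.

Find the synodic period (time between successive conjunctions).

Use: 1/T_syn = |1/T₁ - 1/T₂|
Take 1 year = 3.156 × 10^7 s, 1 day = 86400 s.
T₁ = 5.824 years = 1.83805 × 10^8 s
T₂ = 1.728 days = 149299 s
1/T₁ = 5.44054 × 10^-9 s⁻¹
1/T₂ = 6.69796 × 10^-6 s⁻¹
|1/T₁ − 1/T₂| = 6.69252 × 10^-6 s⁻¹
T_syn = 1 / |1/T₁ − 1/T₂| = 149421 s ≈ 1.729 days

Final answer: T_syn = 1.729 days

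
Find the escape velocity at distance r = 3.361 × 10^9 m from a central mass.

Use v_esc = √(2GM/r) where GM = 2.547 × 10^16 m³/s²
r = 3.361 × 10^9 m
GM = 2.547 × 10^16 m³/s²
2GM/r = 2 × (2.547 × 10^16) / (3.361 × 10^9) = 1.51562 × 10^7 m²/s²
v_esc = √(2GM/r) = 3893.1 m/s ≈ 3.893 km/s

Final answer: 3.893 km/s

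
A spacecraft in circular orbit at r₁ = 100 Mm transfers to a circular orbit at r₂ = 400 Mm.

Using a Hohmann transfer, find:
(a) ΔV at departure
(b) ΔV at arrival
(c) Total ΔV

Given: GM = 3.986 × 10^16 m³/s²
r₁ = 100 Mm = 1 × 10^8 m
r₂ = 400 Mm = 4 × 10^8 m
GM = 3.986 × 10^16 m³/s²
Transfer ellipse: a_t = (r₁ + r₂)/2 = 2.5 × 10^8 m
Circular speed at r₁: v₁ = √(GM/r₁) = 19965 m/s
Transfer speed at r₁ (periapsis): v₁ₜ = √(GM(2/r₁ − 1/a_t)) = 25253.9 m/s
(a) ΔV₁ = v₁ₜ − v₁ = 5288.94 m/s ≈ 5.289 km/s
Circular speed at r₂: v₂ = √(GM/r₂) = 9982.48 m/s
Transfer speed at r₂ (apoapsis): v₂ₜ = √(GM(2/r₂ − 1/a_t)) = 6313.48 m/s
(b) ΔV₂ = v₂ − v₂ₜ = 3669.01 m/s ≈ 3.669 km/s
(c) ΔV_total = ΔV₁ + ΔV₂ = 8957.95 m/s ≈ 8.958 km/s

Final answer:
(a) ΔV₁ = 5.289 km/s
(b) ΔV₂ = 3.669 km/s
(c) ΔV_total = 8.958 km/s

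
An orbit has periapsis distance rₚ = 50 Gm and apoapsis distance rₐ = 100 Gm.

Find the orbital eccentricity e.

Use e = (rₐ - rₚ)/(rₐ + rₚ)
rₚ = 50 Gm = 5 × 10^10 m
rₐ = 100 Gm = 1 × 10^11 m
rₐ − rₚ = 5 × 10^10 m
rₐ + rₚ = 1.5 × 10^11 m
e = (rₐ − rₚ)/(rₐ + rₚ) = 0.333333

Final answer: e = 0.3333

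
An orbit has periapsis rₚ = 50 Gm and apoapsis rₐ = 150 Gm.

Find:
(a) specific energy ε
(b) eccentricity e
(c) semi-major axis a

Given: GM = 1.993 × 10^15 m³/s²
rₚ = 50 Gm = 5 × 10^10 m
rₐ = 150 Gm = 1.5 × 10^11 m
GM = 1.993 × 10^15 m³/s²
a = (rₚ + rₐ)/2 = 1 × 10^11 m
e = (rₐ − rₚ)/(rₐ + rₚ) = (1 × 10^11) / (2 × 10^11) = 0.5
(a) 2a = 2 × 10^11 m;  ε = −GM/(2a) = -9965 J/kg ≈ -9.965 kJ/kg
(b) e = 0.5 ≈ 0.5
(c) a = 1 × 10^11 m ≈ 100 Gm

Final answer:
(a) specific energy ε = -9.965 kJ/kg
(b) eccentricity e = 0.5
(c) semi-major axis a = 100 Gm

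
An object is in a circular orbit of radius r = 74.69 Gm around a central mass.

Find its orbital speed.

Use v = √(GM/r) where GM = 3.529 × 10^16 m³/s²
r = 74.69 Gm = 7.469 × 10^10 m
GM = 3.529 × 10^16 m³/s²
GM/r = (3.529 × 10^16) / (7.469 × 10^10) = 472486 m²/s²
v = √(GM/r) = 687.376 m/s ≈ 687.4 m/s

Final answer: 687.4 m/s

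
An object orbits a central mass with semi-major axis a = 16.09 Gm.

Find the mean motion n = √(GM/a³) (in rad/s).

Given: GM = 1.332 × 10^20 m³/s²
a = 16.09 Gm = 1.609 × 10^10 m
GM = 1.332 × 10^20 m³/s²
a³ = 4.16551 × 10^30 m³
GM/a³ = (1.332 × 10^20) / (4.16551 × 10^30) = 3.19769 × 10^-11 s⁻²
n = √(GM/a³) = 5.65481 × 10^-6 rad/s ≈ 5.655 × 10^-6 rad/s

Final answer: n = 5.655 × 10^-6 rad/s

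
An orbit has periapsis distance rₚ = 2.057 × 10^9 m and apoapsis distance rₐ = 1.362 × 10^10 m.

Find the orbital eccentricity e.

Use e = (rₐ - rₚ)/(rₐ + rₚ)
rₚ = 2.057 × 10^9 m
rₐ = 1.362 × 10^10 m
rₐ − rₚ = 1.1563 × 10^10 m
rₐ + rₚ = 1.5677 × 10^10 m
e = (rₐ − rₚ)/(rₐ + rₚ) = 0.737577

Final answer: e = 0.7376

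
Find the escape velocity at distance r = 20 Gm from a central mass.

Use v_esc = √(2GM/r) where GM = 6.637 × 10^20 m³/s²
r = 20 Gm = 2 × 10^10 m
GM = 6.637 × 10^20 m³/s²
2GM/r = 2 × (6.637 × 10^20) / (2 × 10^10) = 6.637 × 10^10 m²/s²
v_esc = √(2GM/r) = 257624 m/s ≈ 257.6 km/s

Final answer: 257.6 km/s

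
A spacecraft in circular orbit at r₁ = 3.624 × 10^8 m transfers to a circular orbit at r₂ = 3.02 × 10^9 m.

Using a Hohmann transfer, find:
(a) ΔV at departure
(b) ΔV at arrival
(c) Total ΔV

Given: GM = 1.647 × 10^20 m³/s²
r₁ = 3.624 × 10^8 m
r₂ = 3.02 × 10^9 m
GM = 1.647 × 10^20 m³/s²
Transfer ellipse: a_t = (r₁ + r₂)/2 = 1.6912 × 10^9 m
Circular speed at r₁: v₁ = √(GM/r₁) = 674144 m/s
Transfer speed at r₁ (periapsis): v₁ₜ = √(GM(2/r₁ − 1/a_t)) = 900863 m/s
(a) ΔV₁ = v₁ₜ − v₁ = 226719 m/s ≈ 226.7 km/s
Circular speed at r₂: v₂ = √(GM/r₂) = 233530 m/s
Transfer speed at r₂ (apoapsis): v₂ₜ = √(GM(2/r₂ − 1/a_t)) = 108104 m/s
(b) ΔV₂ = v₂ − v₂ₜ = 125427 m/s ≈ 125.4 km/s
(c) ΔV_total = ΔV₁ + ΔV₂ = 352146 m/s ≈ 352.1 km/s

Final answer:
(a) ΔV₁ = 226.7 km/s
(b) ΔV₂ = 125.4 km/s
(c) ΔV_total = 352.1 km/s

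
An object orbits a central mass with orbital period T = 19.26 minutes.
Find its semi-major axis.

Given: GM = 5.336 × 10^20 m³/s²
T = 19.26 minutes = 1155.6 s
GM = 5.336 × 10^20 m³/s²
Kepler's third law: a³ = GM T² / (4π²)
T² = 1.33541 × 10^6 s²
a³ = (5.336 × 10^20) × (1.33541 × 10^6) / (4π²) = 1.80497 × 10^25 m³
a = (a³)^(1/3) = 2.62315 × 10^8 m ≈ 2.623 × 10^8 m

Final answer: 2.623 × 10^8 m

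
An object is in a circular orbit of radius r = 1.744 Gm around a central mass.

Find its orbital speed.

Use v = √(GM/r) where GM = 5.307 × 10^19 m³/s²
r = 1.744 Gm = 1.744 × 10^9 m
GM = 5.307 × 10^19 m³/s²
GM/r = (5.307 × 10^19) / (1.744 × 10^9) = 3.043 × 10^10 m²/s²
v = √(GM/r) = 174442 m/s ≈ 174.4 km/s

Final answer: 174.4 km/s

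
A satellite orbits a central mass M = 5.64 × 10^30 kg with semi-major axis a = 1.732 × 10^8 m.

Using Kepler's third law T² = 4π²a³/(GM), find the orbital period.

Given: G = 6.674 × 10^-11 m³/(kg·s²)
M = 5.64 × 10^30 kg
GM = G × M = 6.674 × 10^-11 × 5.64 × 10^30 = 3.76414 × 10^20 m³/s²
a = 1.732 × 10^8 m
a³ = 5.1957 × 10^24 m³
T = 2π √(a³/GM) = 2π √((5.1957 × 10^24) / (3.76414 × 10^20)) = 2π × 117.487 s
T = 738.192 s ≈ 12.3 minutes

Final answer: 12.3 minutes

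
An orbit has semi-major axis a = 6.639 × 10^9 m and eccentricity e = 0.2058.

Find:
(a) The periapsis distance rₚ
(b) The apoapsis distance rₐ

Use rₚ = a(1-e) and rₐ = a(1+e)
a = 6.639 × 10^9 m
e = 0.2058:  1 − e = 0.7942,  1 + e = 1.2058
(a) rₚ = a(1 − e) = 6.639 × 10^9 m × 0.7942 = 5.27269 × 10^9 m ≈ 5.273 × 10^9 m
(b) rₐ = a(1 + e) = 6.639 × 10^9 m × 1.2058 = 8.00531 × 10^9 m ≈ 8.005 × 10^9 m

Final answer:
(a) rₚ = 5.273 × 10^9 m
(b) rₐ = 8.005 × 10^9 m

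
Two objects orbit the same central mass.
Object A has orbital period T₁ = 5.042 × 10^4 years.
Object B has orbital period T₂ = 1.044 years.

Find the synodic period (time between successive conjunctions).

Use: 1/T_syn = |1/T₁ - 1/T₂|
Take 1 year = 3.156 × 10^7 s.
T₁ = 5.042 × 10^4 years = 1.59126 × 10^12 s
T₂ = 1.044 years = 3.29486 × 10^7 s
1/T₁ = 6.28435 × 10^-13 s⁻¹
1/T₂ = 3.03503 × 10^-8 s⁻¹
|1/T₁ − 1/T₂| = 3.03496 × 10^-8 s⁻¹
T_syn = 1 / |1/T₁ − 1/T₂| = 3.29493 × 10^7 s ≈ 1.044 years

Final answer: T_syn = 1.044 years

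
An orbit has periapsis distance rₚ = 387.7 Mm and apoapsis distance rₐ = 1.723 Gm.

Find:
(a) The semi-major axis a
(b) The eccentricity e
rₚ = 387.7 Mm = 3.877 × 10^8 m
rₐ = 1.723 Gm = 1.723 × 10^9 m
(a) a = (rₚ + rₐ)/2 = 1.05535 × 10^9 m ≈ 1.055 Gm
(b) e = (rₐ − rₚ)/(rₐ + rₚ) = (1.3353 × 10^9) / (2.1107 × 10^9) = 0.632634

Final answer:
(a) a = 1.055 Gm
(b) e = 0.6326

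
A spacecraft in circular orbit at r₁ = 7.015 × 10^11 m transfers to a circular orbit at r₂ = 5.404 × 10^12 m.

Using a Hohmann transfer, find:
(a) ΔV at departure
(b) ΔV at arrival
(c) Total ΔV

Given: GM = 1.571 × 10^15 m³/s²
r₁ = 7.015 × 10^11 m
r₂ = 5.404 × 10^12 m
GM = 1.571 × 10^15 m³/s²
Transfer ellipse: a_t = (r₁ + r₂)/2 = 3.05275 × 10^12 m
Circular speed at r₁: v₁ = √(GM/r₁) = 47.3232 m/s
Transfer speed at r₁ (periapsis): v₁ₜ = √(GM(2/r₁ − 1/a_t)) = 62.9631 m/s
(a) ΔV₁ = v₁ₜ − v₁ = 15.6399 m/s ≈ 15.64 m/s
Circular speed at r₂: v₂ = √(GM/r₂) = 17.0502 m/s
Transfer speed at r₂ (apoapsis): v₂ₜ = √(GM(2/r₂ − 1/a_t)) = 8.17332 m/s
(b) ΔV₂ = v₂ − v₂ₜ = 8.87691 m/s ≈ 8.877 m/s
(c) ΔV_total = ΔV₁ + ΔV₂ = 24.5168 m/s ≈ 24.52 m/s

Final answer:
(a) ΔV₁ = 15.64 m/s
(b) ΔV₂ = 8.877 m/s
(c) ΔV_total = 24.52 m/s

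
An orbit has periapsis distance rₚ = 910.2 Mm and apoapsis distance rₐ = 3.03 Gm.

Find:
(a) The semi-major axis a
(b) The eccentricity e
rₚ = 910.2 Mm = 9.102 × 10^8 m
rₐ = 3.03 Gm = 3.03 × 10^9 m
(a) a = (rₚ + rₐ)/2 = 1.9701 × 10^9 m ≈ 1.97 Gm
(b) e = (rₐ − rₚ)/(rₐ + rₚ) = (2.1198 × 10^9) / (3.9402 × 10^9) = 0.537993

Final answer:
(a) a = 1.97 Gm
(b) e = 0.538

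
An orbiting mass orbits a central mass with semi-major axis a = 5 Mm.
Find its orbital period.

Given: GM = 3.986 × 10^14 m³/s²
a = 5 Mm = 5 × 10^6 m
GM = 3.986 × 10^14 m³/s²
a³ = 1.25 × 10^20 m³
T = 2π √(a³/GM) = 2π √((1.25 × 10^20) / (3.986 × 10^14)) = 2π × 559.998 s
T = 3518.57 s ≈ 58.64 minutes

Final answer: 58.64 minutes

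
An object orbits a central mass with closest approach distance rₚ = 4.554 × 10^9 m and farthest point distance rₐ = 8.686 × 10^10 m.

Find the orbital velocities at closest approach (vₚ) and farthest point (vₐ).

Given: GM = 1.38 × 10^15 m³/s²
rₚ = 4.554 × 10^9 m
rₐ = 8.686 × 10^10 m
GM = 1.38 × 10^15 m³/s²
a = (rₚ + rₐ)/2 = 4.5707 × 10^10 m
Vis-viva: v² = GM (2/r − 1/a)
vₚ² = 1.38 × 10^15 × (4.39174 × 10^-10 − 2.18785 × 10^-11) = 575868 m²/s²
vₚ = 758.86 m/s ≈ 758.9 m/s
vₐ² = 1.38 × 10^15 × (2.30256 × 10^-11 − 2.18785 × 10^-11) = 1582.96 m²/s²
vₐ = 39.7864 m/s ≈ 39.79 m/s

Final answer: vₚ = 758.9 m/s, vₐ = 39.79 m/s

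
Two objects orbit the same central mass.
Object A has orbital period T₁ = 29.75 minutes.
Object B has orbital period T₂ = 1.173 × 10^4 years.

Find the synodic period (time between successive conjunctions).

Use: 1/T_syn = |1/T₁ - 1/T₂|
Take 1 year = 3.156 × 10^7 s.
T₁ = 29.75 minutes = 1785 s
T₂ = 1.173 × 10^4 years = 3.70199 × 10^11 s
1/T₁ = 0.000560224 s⁻¹
1/T₂ = 2.70125 × 10^-12 s⁻¹
|1/T₁ − 1/T₂| = 0.000560224 s⁻¹
T_syn = 1 / |1/T₁ − 1/T₂| = 1785 s ≈ 29.75 minutes

Final answer: T_syn = 29.75 minutes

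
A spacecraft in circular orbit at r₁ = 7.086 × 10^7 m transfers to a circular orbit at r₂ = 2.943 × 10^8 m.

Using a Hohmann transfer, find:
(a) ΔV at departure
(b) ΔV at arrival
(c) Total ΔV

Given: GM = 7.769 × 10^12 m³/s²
r₁ = 7.086 × 10^7 m
r₂ = 2.943 × 10^8 m
GM = 7.769 × 10^12 m³/s²
Transfer ellipse: a_t = (r₁ + r₂)/2 = 1.8258 × 10^8 m
Circular speed at r₁: v₁ = √(GM/r₁) = 331.117 m/s
Transfer speed at r₁ (periapsis): v₁ₜ = √(GM(2/r₁ − 1/a_t)) = 420.388 m/s
(a) ΔV₁ = v₁ₜ − v₁ = 89.2708 m/s ≈ 89.27 m/s
Circular speed at r₂: v₂ = √(GM/r₂) = 162.475 m/s
Transfer speed at r₂ (apoapsis): v₂ₜ = √(GM(2/r₂ − 1/a_t)) = 101.219 m/s
(b) ΔV₂ = v₂ − v₂ₜ = 61.2565 m/s ≈ 61.26 m/s
(c) ΔV_total = ΔV₁ + ΔV₂ = 150.527 m/s ≈ 150.5 m/s

Final answer:
(a) ΔV₁ = 89.27 m/s
(b) ΔV₂ = 61.26 m/s
(c) ΔV_total = 150.5 m/s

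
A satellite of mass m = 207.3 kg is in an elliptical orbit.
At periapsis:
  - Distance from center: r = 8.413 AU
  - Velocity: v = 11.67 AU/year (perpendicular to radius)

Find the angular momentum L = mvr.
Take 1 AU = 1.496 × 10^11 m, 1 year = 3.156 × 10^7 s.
r = 8.413 AU = 1.25858 × 10^12 m
v = 11.67 AU/year = 55317.9 m/s
vr = 55317.9 × 1.25858 × 10^12 = 6.96222 × 10^16 m²/s
L = m × vr = 207.3 × 6.96222 × 10^16 = 1.44327 × 10^19 kg·m²/s ≈ 1.443 × 10^19 kg·m²/s

Final answer: L = 1.443 × 10^19 kg·m²/s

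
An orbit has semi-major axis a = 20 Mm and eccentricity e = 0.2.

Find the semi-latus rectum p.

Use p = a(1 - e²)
a = 20 Mm = 2 × 10^7 m
e = 0.2,  e² = 0.04,  1 − e² = 0.96
p = a(1 − e²) = 2 × 10^7 m × 0.96 = 1.92 × 10^7 m ≈ 19.2 Mm

Final answer: p = 19.2 Mm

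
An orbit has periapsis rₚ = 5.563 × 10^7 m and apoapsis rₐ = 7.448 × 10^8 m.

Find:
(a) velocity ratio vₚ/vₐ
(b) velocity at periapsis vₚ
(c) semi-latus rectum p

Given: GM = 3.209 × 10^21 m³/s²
rₚ = 5.563 × 10^7 m
rₐ = 7.448 × 10^8 m
GM = 3.209 × 10^21 m³/s²
a = (rₚ + rₐ)/2 = 4.00215 × 10^8 m
e = (rₐ − rₚ)/(rₐ + rₚ) = (6.8917 × 10^8) / (8.0043 × 10^8) = 0.861
(a) vₚ/vₐ = rₐ/rₚ (angular momentum) = (7.448 × 10^8) / (5.563 × 10^7) = 13.3885 ≈ 13.39
(b) vₚ² = GM (2/rₚ − 1/a) = 3.209 × 10^21 × (3.59518 × 10^-8 − 2.49866 × 10^-9) = 1.07351 × 10^14 m²/s²;  vₚ = 1.0361 × 10^7 m/s ≈ 1.036 × 10^4 km/s
(c) 1 − e² = 0.258679;  p = a(1 − e²) = 4.00215 × 10^8 × 0.258679 = 1.03527 × 10^8 m ≈ 1.035 × 10^8 m

Final answer:
(a) velocity ratio vₚ/vₐ = 13.39
(b) velocity at periapsis vₚ = 1.036 × 10^4 km/s
(c) semi-latus rectum p = 1.035 × 10^8 m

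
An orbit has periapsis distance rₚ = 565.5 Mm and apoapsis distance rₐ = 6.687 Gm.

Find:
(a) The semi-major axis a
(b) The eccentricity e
rₚ = 565.5 Mm = 5.655 × 10^8 m
rₐ = 6.687 Gm = 6.687 × 10^9 m
(a) a = (rₚ + rₐ)/2 = 3.62625 × 10^9 m ≈ 3.626 Gm
(b) e = (rₐ − rₚ)/(rₐ + rₚ) = (6.1215 × 10^9) / (7.2525 × 10^9) = 0.844054

Final answer:
(a) a = 3.626 Gm
(b) e = 0.8441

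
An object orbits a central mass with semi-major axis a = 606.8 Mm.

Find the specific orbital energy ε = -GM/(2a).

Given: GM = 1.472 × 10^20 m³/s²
a = 606.8 Mm = 6.068 × 10^8 m
GM = 1.472 × 10^20 m³/s²
2a = 1.2136 × 10^9 m
ε = −GM/(2a) = -1.21292 × 10^11 J/kg ≈ -121.3 GJ/kg

Final answer: -121.3 GJ/kg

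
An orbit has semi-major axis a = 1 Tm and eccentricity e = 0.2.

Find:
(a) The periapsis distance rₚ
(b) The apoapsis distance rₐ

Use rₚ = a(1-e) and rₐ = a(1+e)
a = 1 Tm = 1 × 10^12 m
e = 0.2:  1 − e = 0.8,  1 + e = 1.2
(a) rₚ = a(1 − e) = 1 × 10^12 m × 0.8 = 8 × 10^11 m ≈ 800 Gm
(b) rₐ = a(1 + e) = 1 × 10^12 m × 1.2 = 1.2 × 10^12 m ≈ 1.2 Tm

Final answer:
(a) rₚ = 800 Gm
(b) rₐ = 1.2 Tm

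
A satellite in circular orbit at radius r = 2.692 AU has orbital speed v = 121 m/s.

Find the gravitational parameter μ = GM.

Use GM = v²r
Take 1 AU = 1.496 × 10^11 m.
r = 2.692 AU = 4.02723 × 10^11 m
v = 121 m/s
v² = 14641 m²/s²
GM = v²r = 14641 × 4.02723 × 10^11 = 5.89627 × 10^15 m³/s²
GM ≈ 5.896 × 10^15 m³/s²

Final answer: GM = 5.896 × 10^15 m³/s²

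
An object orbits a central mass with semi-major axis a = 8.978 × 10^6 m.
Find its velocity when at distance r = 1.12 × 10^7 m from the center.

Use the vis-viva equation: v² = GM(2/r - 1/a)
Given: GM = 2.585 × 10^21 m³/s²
a = 8.978 × 10^6 m
r = 1.12 × 10^7 m
GM = 2.585 × 10^21 m³/s²
2/r − 1/a = 1.78571 × 10^-7 − 1.11383 × 10^-7 = 6.7188 × 10^-8 m⁻¹
v² = GM (2/r − 1/a) = 1.73681 × 10^14 m²/s²
v = 1.31788 × 10^7 m/s ≈ 1.318 × 10^4 km/s

Final answer: 1.318 × 10^4 km/s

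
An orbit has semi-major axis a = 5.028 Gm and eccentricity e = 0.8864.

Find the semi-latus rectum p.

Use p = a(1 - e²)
a = 5.028 Gm = 5.028 × 10^9 m
e = 0.8864,  e² = 0.785705,  1 − e² = 0.214295
p = a(1 − e²) = 5.028 × 10^9 m × 0.214295 = 1.07748 × 10^9 m ≈ 1.077 Gm

Final answer: p = 1.077 Gm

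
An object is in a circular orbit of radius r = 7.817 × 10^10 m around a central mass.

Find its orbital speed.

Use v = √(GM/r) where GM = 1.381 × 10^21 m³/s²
r = 7.817 × 10^10 m
GM = 1.381 × 10^21 m³/s²
GM/r = (1.381 × 10^21) / (7.817 × 10^10) = 1.76666 × 10^10 m²/s²
v = √(GM/r) = 132916 m/s ≈ 132.9 km/s

Final answer: 132.9 km/s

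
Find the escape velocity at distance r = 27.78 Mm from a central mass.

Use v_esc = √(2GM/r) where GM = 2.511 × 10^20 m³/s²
r = 27.78 Mm = 2.778 × 10^7 m
GM = 2.511 × 10^20 m³/s²
2GM/r = 2 × (2.511 × 10^20) / (2.778 × 10^7) = 1.80778 × 10^13 m²/s²
v_esc = √(2GM/r) = 4.25179 × 10^6 m/s ≈ 4252 km/s

Final answer: 4252 km/s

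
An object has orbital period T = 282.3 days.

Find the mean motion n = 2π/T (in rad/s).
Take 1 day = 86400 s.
T = 282.3 days = 2.43907 × 10^7 s
n = 2π / (2.43907 × 10^7 s) = 2.57606 × 10^-7 rad/s ≈ 2.576 × 10^-7 rad/s

Final answer: n = 2.576 × 10^-7 rad/s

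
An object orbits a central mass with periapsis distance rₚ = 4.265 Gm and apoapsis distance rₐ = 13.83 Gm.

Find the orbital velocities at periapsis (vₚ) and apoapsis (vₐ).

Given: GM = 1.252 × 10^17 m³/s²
rₚ = 4.265 Gm = 4.265 × 10^9 m
rₐ = 13.83 Gm = 1.383 × 10^10 m
GM = 1.252 × 10^17 m³/s²
a = (rₚ + rₐ)/2 = 9.0475 × 10^9 m
Vis-viva: v² = GM (2/r − 1/a)
vₚ² = 1.252 × 10^17 × (4.68933 × 10^-10 − 1.10528 × 10^-10) = 4.48724 × 10^7 m²/s²
vₚ = 6698.68 m/s ≈ 6.699 km/s
vₐ² = 1.252 × 10^17 × (1.44613 × 10^-10 − 1.10528 × 10^-10) = 4.26749 × 10^6 m²/s²
vₐ = 2065.79 m/s ≈ 2.066 km/s

Final answer: vₚ = 6.699 km/s, vₐ = 2.066 km/s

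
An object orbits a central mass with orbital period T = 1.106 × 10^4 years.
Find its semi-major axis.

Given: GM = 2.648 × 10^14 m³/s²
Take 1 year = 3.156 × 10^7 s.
T = 1.106 × 10^4 years = 3.49054 × 10^11 s
GM = 2.648 × 10^14 m³/s²
Kepler's third law: a³ = GM T² / (4π²)
T² = 1.21838 × 10^23 s²
a³ = (2.648 × 10^14) × (1.21838 × 10^23) / (4π²) = 8.17227 × 10^35 m³
a = (a³)^(1/3) = 9.34934 × 10^11 m ≈ 934.9 Gm

Final answer: 934.9 Gm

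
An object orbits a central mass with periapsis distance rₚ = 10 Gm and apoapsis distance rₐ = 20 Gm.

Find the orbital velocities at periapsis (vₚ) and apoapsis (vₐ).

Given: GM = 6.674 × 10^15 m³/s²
rₚ = 10 Gm = 1 × 10^10 m
rₐ = 20 Gm = 2 × 10^10 m
GM = 6.674 × 10^15 m³/s²
a = (rₚ + rₐ)/2 = 1.5 × 10^10 m
Vis-viva: v² = GM (2/r − 1/a)
vₚ² = 6.674 × 10^15 × (2 × 10^-10 − 6.66667 × 10^-11) = 889867 m²/s²
vₚ = 943.327 m/s ≈ 943.3 m/s
vₐ² = 6.674 × 10^15 × (1 × 10^-10 − 6.66667 × 10^-11) = 222467 m²/s²
vₐ = 471.664 m/s ≈ 471.7 m/s

Final answer: vₚ = 943.3 m/s, vₐ = 471.7 m/s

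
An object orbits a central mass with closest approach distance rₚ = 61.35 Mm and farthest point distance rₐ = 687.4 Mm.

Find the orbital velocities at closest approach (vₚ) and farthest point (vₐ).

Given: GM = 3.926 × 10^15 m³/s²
rₚ = 61.35 Mm = 6.135 × 10^7 m
rₐ = 687.4 Mm = 6.874 × 10^8 m
GM = 3.926 × 10^15 m³/s²
a = (rₚ + rₐ)/2 = 3.74375 × 10^8 m
Vis-viva: v² = GM (2/r − 1/a)
vₚ² = 3.926 × 10^15 × (3.25998 × 10^-8 − 2.67112 × 10^-9) = 1.175 × 10^8 m²/s²
vₚ = 10839.7 m/s ≈ 10.84 km/s
vₐ² = 3.926 × 10^15 × (2.90951 × 10^-9 − 2.67112 × 10^-9) = 935941 m²/s²
vₐ = 967.44 m/s ≈ 967.4 m/s

Final answer: vₚ = 10.84 km/s, vₐ = 967.4 m/s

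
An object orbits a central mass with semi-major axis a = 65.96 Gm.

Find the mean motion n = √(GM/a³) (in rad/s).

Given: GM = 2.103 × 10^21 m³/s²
a = 65.96 Gm = 6.596 × 10^10 m
GM = 2.103 × 10^21 m³/s²
a³ = 2.86974 × 10^32 m³
GM/a³ = (2.103 × 10^21) / (2.86974 × 10^32) = 7.3282 × 10^-12 s⁻²
n = √(GM/a³) = 2.70706 × 10^-6 rad/s ≈ 2.707 × 10^-6 rad/s

Final answer: n = 2.707 × 10^-6 rad/s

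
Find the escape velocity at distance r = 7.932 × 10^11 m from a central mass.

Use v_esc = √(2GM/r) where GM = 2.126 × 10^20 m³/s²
r = 7.932 × 10^11 m
GM = 2.126 × 10^20 m³/s²
2GM/r = 2 × (2.126 × 10^20) / (7.932 × 10^11) = 5.36056 × 10^8 m²/s²
v_esc = √(2GM/r) = 23152.9 m/s ≈ 23.15 km/s

Final answer: 23.15 km/s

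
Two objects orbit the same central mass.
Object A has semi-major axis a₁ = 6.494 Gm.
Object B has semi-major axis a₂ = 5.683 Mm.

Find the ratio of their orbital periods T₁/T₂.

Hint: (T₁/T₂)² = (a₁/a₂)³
a₁ = 6.494 Gm = 6.494 × 10^9 m
a₂ = 5.683 Mm = 5.683 × 10^6 m
a₁/a₂ = 1142.71
T₁/T₂ = (a₁/a₂)^(3/2) = (1142.71)^1.5 = 38628

Final answer: T₁/T₂ = 3.863 × 10^4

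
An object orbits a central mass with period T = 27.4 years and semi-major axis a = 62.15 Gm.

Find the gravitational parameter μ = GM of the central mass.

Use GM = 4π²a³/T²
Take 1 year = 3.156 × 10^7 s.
T = 27.4 years = 8.64744 × 10^8 s
a = 62.15 Gm = 6.215 × 10^10 m
a³ = 2.40062 × 10^32 m³
T² = 7.47782 × 10^17 s²
GM = 4π² × (2.40062 × 10^32) / (7.47782 × 10^17) = 1.26738 × 10^16 m³/s²
GM ≈ 1.267 × 10^16 m³/s²

Final answer: GM = 1.267 × 10^16 m³/s²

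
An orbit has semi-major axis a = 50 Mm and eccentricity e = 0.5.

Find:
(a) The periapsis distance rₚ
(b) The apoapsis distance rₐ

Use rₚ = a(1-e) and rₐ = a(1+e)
a = 50 Mm = 5 × 10^7 m
e = 0.5:  1 − e = 0.5,  1 + e = 1.5
(a) rₚ = a(1 − e) = 5 × 10^7 m × 0.5 = 2.5 × 10^7 m ≈ 25 Mm
(b) rₐ = a(1 + e) = 5 × 10^7 m × 1.5 = 7.5 × 10^7 m ≈ 75 Mm

Final answer:
(a) rₚ = 25 Mm
(b) rₐ = 75 Mm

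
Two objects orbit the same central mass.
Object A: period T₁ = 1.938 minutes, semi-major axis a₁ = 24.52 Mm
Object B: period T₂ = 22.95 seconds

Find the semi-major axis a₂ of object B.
T₁ = 1.938 minutes = 116.28 s
T₂ = 22.95 seconds
a₁ = 24.52 Mm = 2.452 × 10^7 m
Kepler's third law: (T₂/T₁)² = (a₂/a₁)³  ⇒  a₂ = a₁ (T₂/T₁)^(2/3)
T₂/T₁ = 0.197368
(T₂/T₁)^(2/3) = 0.338989
a₂ = 2.452 × 10^7 m × 0.338989 = 8.312 × 10^6 m ≈ 8.312 Mm

Final answer: a₂ = 8.312 Mm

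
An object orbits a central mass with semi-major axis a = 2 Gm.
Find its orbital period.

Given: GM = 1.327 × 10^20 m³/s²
a = 2 Gm = 2 × 10^9 m
GM = 1.327 × 10^20 m³/s²
a³ = 8 × 10^27 m³
T = 2π √(a³/GM) = 2π √((8 × 10^27) / (1.327 × 10^20)) = 2π × 7764.43 s
T = 48785.3 s ≈ 13.55 hours

Final answer: 13.55 hours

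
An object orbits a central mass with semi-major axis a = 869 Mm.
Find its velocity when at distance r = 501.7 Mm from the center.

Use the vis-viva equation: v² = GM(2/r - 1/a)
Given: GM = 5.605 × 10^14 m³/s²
a = 869 Mm = 8.69 × 10^8 m
r = 501.7 Mm = 5.017 × 10^8 m
GM = 5.605 × 10^14 m³/s²
2/r − 1/a = 3.98645 × 10^-9 − 1.15075 × 10^-9 = 2.8357 × 10^-9 m⁻¹
v² = GM (2/r − 1/a) = 1.58941 × 10^6 m²/s²
v = 1260.72 m/s ≈ 1.261 km/s

Final answer: 1.261 km/s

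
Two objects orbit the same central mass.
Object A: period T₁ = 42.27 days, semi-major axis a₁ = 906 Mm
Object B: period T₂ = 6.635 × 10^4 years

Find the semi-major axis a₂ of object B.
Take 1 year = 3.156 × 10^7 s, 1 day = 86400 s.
T₁ = 42.27 days = 3.65213 × 10^6 s
T₂ = 6.635 × 10^4 years = 2.09401 × 10^12 s
a₁ = 906 Mm = 9.06 × 10^8 m
Kepler's third law: (T₂/T₁)² = (a₂/a₁)³  ⇒  a₂ = a₁ (T₂/T₁)^(2/3)
T₂/T₁ = 573366
(T₂/T₁)^(2/3) = 6901.68
a₂ = 9.06 × 10^8 m × 6901.68 = 6.25292 × 10^12 m ≈ 6.253 Tm

Final answer: a₂ = 6.253 Tm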